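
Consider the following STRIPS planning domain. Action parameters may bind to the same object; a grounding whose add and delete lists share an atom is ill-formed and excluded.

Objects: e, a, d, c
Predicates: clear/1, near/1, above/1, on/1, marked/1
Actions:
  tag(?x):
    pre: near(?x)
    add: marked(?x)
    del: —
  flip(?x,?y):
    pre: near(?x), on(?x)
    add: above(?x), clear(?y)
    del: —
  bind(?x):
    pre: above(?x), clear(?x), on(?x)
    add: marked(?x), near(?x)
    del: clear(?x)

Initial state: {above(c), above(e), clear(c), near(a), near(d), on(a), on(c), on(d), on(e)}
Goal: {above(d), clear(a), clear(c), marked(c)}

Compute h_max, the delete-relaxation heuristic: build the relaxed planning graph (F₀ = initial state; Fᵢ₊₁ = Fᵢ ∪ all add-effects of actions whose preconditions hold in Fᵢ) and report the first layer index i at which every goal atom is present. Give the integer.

1

F0 = init (9 atoms)
F1 = F0 ∪ {above(a), above(d), clear(a), clear(d), clear(e), marked(a), marked(c), marked(d), near(c)}  (18 atoms)
goal ⊆ F1  ⇒  h_max = 1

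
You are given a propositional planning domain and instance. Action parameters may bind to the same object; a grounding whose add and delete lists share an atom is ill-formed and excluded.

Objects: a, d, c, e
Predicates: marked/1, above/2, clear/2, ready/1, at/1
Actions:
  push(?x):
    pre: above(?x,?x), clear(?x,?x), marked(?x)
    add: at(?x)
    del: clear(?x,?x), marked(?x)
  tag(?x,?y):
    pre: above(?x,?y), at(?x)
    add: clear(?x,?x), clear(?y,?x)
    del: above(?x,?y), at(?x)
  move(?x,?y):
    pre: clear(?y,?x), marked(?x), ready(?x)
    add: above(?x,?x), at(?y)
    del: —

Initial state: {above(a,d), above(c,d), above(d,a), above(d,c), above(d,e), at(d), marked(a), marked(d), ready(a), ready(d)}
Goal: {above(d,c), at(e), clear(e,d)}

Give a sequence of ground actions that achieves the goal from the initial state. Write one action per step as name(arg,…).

tag(d,e); move(d,e)

1. tag(d,e)  →  {above(a,d), above(c,d), above(d,a), above(d,c), clear(d,d), clear(e,d), marked(a), marked(d), ready(a), ready(d)}
2. move(d,e)  →  {above(a,d), above(c,d), above(d,a), above(d,c), above(d,d), at(e), clear(d,d), clear(e,d), marked(a), marked(d), ready(a), ready(d)}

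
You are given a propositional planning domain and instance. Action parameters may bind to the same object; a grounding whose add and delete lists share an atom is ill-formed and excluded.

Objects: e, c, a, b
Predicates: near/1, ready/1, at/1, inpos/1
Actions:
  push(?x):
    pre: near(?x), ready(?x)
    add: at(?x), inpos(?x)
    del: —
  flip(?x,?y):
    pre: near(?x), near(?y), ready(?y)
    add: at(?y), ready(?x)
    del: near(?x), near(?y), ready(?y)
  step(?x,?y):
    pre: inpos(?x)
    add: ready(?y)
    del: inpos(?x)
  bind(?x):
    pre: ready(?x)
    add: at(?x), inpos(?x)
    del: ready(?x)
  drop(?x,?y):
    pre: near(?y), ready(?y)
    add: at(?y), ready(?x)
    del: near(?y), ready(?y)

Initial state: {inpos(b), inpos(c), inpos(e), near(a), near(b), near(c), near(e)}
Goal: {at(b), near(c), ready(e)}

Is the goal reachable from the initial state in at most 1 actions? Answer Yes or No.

1. step(e,b)  →  {inpos(b), inpos(c), near(a), near(b), near(c), near(e), ready(b)}
2. flip(e,b)  →  {at(b), inpos(b), inpos(c), near(a), near(c), ready(e)}
optimal plan length = 2; 2 > 1

No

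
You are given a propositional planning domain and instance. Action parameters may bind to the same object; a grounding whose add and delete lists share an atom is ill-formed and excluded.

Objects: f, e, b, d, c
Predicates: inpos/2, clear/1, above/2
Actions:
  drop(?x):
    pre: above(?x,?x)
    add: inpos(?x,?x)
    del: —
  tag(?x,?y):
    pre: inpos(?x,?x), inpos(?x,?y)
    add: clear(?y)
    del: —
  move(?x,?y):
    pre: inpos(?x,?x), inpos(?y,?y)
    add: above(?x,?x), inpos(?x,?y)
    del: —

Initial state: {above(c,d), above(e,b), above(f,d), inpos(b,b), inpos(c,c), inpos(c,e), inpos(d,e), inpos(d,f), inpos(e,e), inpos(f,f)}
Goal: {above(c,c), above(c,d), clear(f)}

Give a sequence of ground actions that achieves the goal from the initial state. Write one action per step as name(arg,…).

tag(f,f); move(c,f)

1. tag(f,f)  →  {above(c,d), above(e,b), above(f,d), clear(f), inpos(b,b), inpos(c,c), inpos(c,e), inpos(d,e), inpos(d,f), inpos(e,e), inpos(f,f)}
2. move(c,f)  →  {above(c,c), above(c,d), above(e,b), above(f,d), clear(f), inpos(b,b), inpos(c,c), inpos(c,e), inpos(c,f), inpos(d,e), inpos(d,f), inpos(e,e), inpos(f,f)}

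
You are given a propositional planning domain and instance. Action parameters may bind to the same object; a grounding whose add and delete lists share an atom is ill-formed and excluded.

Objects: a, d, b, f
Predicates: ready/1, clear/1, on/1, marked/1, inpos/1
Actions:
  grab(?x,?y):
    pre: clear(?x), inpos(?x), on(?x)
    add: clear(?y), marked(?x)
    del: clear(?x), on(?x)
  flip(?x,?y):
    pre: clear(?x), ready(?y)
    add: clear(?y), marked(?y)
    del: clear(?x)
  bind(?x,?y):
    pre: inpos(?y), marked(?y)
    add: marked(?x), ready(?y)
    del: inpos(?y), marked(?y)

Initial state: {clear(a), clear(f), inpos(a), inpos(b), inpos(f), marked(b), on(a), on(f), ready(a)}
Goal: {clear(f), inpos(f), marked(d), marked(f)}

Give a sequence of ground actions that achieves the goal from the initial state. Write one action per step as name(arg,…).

1. grab(a,d)  →  {clear(d), clear(f), inpos(a), inpos(b), inpos(f), marked(a), marked(b), on(f), ready(a)}
2. bind(d,a)  →  {clear(d), clear(f), inpos(b), inpos(f), marked(b), marked(d), on(f), ready(a)}
3. bind(f,b)  →  {clear(d), clear(f), inpos(f), marked(d), marked(f), on(f), ready(a), ready(b)}

grab(a,d); bind(d,a); bind(f,b)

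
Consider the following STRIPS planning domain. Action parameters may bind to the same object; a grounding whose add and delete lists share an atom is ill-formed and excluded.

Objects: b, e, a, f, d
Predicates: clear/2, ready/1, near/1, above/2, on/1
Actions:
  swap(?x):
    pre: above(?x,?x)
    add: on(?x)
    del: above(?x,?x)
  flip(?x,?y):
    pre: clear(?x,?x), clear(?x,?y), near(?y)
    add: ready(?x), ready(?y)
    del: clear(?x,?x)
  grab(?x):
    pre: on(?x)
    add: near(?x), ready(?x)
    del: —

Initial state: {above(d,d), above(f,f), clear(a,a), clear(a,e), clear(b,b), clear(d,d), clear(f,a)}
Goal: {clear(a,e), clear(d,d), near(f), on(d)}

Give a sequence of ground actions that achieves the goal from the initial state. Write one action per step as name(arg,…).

swap(f); swap(d); grab(f)

1. swap(f)  →  {above(d,d), clear(a,a), clear(a,e), clear(b,b), clear(d,d), clear(f,a), on(f)}
2. swap(d)  →  {clear(a,a), clear(a,e), clear(b,b), clear(d,d), clear(f,a), on(d), on(f)}
3. grab(f)  →  {clear(a,a), clear(a,e), clear(b,b), clear(d,d), clear(f,a), near(f), on(d), on(f), ready(f)}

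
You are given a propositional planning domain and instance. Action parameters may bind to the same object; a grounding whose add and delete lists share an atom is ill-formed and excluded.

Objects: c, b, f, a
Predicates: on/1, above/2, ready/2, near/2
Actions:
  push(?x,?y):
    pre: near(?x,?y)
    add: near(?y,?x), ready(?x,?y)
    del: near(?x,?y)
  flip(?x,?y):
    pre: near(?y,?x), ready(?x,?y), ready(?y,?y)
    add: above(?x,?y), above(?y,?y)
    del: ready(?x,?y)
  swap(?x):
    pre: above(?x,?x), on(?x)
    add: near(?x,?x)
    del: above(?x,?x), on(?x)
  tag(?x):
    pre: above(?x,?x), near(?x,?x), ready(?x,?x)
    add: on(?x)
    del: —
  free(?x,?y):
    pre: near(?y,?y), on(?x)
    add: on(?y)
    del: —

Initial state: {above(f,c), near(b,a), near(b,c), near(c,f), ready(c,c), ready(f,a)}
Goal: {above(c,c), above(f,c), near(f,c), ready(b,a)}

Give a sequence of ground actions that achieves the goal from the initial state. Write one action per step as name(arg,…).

1. push(c,f)  →  {above(f,c), near(b,a), near(b,c), near(f,c), ready(c,c), ready(c,f), ready(f,a)}
2. push(b,c)  →  {above(f,c), near(b,a), near(c,b), near(f,c), ready(b,c), ready(c,c), ready(c,f), ready(f,a)}
3. push(b,a)  →  {above(f,c), near(a,b), near(c,b), near(f,c), ready(b,a), ready(b,c), ready(c,c), ready(c,f), ready(f,a)}
4. flip(b,c)  →  {above(b,c), above(c,c), above(f,c), near(a,b), near(c,b), near(f,c), ready(b,a), ready(c,c), ready(c,f), ready(f,a)}

push(c,f); push(b,c); push(b,a); flip(b,c)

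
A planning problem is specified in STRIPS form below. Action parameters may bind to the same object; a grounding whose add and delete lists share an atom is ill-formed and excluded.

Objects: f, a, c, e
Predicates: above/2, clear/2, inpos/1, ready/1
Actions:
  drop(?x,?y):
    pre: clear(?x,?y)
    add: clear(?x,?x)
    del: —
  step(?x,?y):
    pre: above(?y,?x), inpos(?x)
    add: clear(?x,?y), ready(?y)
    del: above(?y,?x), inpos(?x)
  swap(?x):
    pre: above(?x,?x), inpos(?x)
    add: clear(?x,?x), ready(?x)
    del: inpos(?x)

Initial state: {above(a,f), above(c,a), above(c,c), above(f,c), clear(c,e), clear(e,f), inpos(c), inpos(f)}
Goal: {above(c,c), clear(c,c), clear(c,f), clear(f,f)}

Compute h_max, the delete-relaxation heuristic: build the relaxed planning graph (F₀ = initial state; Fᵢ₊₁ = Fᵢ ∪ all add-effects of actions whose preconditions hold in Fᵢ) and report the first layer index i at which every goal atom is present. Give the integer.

2

F0 = init (8 atoms)
F1 = F0 ∪ {clear(c,c), clear(c,f), clear(e,e), clear(f,a), ready(a), ready(c), ready(f)}  (15 atoms)
F2 = F1 ∪ {clear(f,f)}  (16 atoms)
goal ⊆ F2  ⇒  h_max = 2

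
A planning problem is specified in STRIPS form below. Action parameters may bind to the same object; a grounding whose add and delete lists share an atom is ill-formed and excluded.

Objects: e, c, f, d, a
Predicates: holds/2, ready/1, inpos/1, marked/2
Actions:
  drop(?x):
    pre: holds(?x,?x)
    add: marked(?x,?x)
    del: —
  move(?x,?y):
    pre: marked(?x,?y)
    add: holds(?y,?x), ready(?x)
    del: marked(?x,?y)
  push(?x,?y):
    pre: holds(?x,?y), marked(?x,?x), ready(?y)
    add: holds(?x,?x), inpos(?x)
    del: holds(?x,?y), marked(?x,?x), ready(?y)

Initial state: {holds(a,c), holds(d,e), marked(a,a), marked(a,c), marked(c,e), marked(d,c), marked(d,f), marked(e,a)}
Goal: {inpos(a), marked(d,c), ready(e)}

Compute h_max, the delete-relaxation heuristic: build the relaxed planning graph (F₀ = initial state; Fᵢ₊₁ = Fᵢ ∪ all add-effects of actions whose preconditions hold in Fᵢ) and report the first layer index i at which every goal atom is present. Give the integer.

2

F0 = init (8 atoms)
F1 = F0 ∪ {holds(a,a), holds(a,e), holds(c,a), holds(c,d), holds(e,c), holds(f,d), ready(a), ready(c), ready(d), ready(e)}  (18 atoms)
F2 = F1 ∪ {inpos(a)}  (19 atoms)
goal ⊆ F2  ⇒  h_max = 2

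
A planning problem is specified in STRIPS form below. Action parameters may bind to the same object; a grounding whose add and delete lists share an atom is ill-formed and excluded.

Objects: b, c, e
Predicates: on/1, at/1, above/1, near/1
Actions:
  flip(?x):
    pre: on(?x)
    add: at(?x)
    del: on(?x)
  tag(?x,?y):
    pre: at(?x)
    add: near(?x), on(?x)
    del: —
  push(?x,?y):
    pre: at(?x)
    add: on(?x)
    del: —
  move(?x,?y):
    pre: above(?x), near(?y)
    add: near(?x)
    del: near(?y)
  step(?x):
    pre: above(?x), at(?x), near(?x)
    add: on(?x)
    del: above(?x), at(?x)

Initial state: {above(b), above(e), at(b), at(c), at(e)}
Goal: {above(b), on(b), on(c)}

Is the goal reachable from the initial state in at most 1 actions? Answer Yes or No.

No

1. tag(b,b)  →  {above(b), above(e), at(b), at(c), at(e), near(b), on(b)}
2. tag(c,b)  →  {above(b), above(e), at(b), at(c), at(e), near(b), near(c), on(b), on(c)}
optimal plan length = 2; 2 > 1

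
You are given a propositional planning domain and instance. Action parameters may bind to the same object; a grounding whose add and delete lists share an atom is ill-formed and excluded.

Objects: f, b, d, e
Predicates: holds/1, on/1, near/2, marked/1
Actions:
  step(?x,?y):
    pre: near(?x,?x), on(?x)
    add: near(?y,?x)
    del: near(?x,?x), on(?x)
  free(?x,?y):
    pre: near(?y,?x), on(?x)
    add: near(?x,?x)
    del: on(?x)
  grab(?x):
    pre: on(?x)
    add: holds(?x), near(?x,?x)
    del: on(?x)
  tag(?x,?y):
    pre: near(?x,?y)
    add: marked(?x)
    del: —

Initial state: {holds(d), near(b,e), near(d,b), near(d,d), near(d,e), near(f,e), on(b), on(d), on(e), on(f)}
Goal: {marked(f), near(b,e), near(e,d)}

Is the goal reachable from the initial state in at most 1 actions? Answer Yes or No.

No

1. step(d,e)  →  {holds(d), near(b,e), near(d,b), near(d,e), near(e,d), near(f,e), on(b), on(e), on(f)}
2. tag(f,e)  →  {holds(d), marked(f), near(b,e), near(d,b), near(d,e), near(e,d), near(f,e), on(b), on(e), on(f)}
optimal plan length = 2; 2 > 1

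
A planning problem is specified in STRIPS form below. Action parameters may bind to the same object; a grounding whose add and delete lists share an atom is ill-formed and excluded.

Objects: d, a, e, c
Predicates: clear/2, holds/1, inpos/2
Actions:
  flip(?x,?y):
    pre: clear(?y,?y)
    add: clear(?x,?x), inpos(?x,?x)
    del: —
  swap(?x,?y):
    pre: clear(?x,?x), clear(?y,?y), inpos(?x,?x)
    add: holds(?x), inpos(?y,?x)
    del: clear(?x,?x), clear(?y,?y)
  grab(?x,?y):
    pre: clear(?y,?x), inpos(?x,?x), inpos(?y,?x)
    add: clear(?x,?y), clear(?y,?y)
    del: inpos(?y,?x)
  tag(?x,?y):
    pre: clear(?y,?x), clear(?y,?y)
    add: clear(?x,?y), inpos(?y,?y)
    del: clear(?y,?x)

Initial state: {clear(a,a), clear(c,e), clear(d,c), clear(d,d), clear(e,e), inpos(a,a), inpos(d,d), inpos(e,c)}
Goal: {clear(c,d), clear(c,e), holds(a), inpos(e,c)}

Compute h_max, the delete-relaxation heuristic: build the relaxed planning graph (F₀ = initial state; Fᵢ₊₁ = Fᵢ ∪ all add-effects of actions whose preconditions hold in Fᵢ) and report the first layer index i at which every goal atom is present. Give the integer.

F0 = init (8 atoms)
F1 = F0 ∪ {clear(c,c), clear(c,d), holds(a), holds(d), inpos(a,d), inpos(c,c), inpos(d,a), inpos(e,a), inpos(e,d), inpos(e,e)}  (18 atoms)
goal ⊆ F1  ⇒  h_max = 1

1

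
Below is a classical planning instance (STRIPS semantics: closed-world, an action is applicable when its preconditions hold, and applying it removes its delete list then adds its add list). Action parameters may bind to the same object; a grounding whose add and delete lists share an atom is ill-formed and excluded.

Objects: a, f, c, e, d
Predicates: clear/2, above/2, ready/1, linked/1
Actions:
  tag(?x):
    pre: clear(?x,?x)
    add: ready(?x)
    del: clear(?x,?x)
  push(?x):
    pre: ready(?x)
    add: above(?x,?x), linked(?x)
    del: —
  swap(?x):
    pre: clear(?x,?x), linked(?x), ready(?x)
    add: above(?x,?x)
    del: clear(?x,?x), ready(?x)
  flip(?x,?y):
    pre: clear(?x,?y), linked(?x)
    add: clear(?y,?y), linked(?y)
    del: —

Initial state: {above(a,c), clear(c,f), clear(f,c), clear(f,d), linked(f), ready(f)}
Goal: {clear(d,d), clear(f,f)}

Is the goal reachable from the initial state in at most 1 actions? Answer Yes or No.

No

1. flip(f,c)  →  {above(a,c), clear(c,c), clear(c,f), clear(f,c), clear(f,d), linked(c), linked(f), ready(f)}
2. flip(f,d)  →  {above(a,c), clear(c,c), clear(c,f), clear(d,d), clear(f,c), clear(f,d), linked(c), linked(d), linked(f), ready(f)}
3. flip(c,f)  →  {above(a,c), clear(c,c), clear(c,f), clear(d,d), clear(f,c), clear(f,d), clear(f,f), linked(c), linked(d), linked(f), ready(f)}
optimal plan length = 3; 3 > 1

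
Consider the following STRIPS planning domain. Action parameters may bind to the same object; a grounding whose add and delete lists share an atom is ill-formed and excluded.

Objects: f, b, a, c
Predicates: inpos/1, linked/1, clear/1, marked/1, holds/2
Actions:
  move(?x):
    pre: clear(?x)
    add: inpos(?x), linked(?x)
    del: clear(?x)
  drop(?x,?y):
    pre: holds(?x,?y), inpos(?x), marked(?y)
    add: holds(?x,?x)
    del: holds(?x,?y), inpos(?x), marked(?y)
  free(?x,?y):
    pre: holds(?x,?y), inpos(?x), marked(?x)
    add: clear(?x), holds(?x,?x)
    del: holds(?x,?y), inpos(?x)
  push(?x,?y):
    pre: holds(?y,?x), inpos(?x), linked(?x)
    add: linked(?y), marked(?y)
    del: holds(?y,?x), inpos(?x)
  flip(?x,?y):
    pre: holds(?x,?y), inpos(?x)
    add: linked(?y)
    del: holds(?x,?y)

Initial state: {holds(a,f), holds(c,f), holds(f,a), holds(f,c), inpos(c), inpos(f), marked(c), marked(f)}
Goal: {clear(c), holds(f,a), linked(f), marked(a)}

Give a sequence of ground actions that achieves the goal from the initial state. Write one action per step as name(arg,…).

1. free(f,c)  →  {clear(f), holds(a,f), holds(c,f), holds(f,a), holds(f,f), inpos(c), marked(c), marked(f)}
2. move(f)  →  {holds(a,f), holds(c,f), holds(f,a), holds(f,f), inpos(c), inpos(f), linked(f), marked(c), marked(f)}
3. free(c,f)  →  {clear(c), holds(a,f), holds(c,c), holds(f,a), holds(f,f), inpos(f), linked(f), marked(c), marked(f)}
4. push(f,a)  →  {clear(c), holds(c,c), holds(f,a), holds(f,f), linked(a), linked(f), marked(a), marked(c), marked(f)}

free(f,c); move(f); free(c,f); push(f,a)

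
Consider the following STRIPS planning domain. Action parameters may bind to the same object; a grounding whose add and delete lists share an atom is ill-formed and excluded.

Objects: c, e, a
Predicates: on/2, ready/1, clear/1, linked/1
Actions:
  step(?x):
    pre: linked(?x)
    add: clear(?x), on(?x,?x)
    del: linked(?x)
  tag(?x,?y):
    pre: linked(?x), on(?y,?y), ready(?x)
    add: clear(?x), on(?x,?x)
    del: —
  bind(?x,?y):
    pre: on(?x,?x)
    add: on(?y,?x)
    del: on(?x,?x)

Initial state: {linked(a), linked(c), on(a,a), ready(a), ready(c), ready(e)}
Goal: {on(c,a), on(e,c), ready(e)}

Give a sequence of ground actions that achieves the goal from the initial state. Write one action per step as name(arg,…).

step(c); bind(c,e); bind(a,c)

1. step(c)  →  {clear(c), linked(a), on(a,a), on(c,c), ready(a), ready(c), ready(e)}
2. bind(c,e)  →  {clear(c), linked(a), on(a,a), on(e,c), ready(a), ready(c), ready(e)}
3. bind(a,c)  →  {clear(c), linked(a), on(c,a), on(e,c), ready(a), ready(c), ready(e)}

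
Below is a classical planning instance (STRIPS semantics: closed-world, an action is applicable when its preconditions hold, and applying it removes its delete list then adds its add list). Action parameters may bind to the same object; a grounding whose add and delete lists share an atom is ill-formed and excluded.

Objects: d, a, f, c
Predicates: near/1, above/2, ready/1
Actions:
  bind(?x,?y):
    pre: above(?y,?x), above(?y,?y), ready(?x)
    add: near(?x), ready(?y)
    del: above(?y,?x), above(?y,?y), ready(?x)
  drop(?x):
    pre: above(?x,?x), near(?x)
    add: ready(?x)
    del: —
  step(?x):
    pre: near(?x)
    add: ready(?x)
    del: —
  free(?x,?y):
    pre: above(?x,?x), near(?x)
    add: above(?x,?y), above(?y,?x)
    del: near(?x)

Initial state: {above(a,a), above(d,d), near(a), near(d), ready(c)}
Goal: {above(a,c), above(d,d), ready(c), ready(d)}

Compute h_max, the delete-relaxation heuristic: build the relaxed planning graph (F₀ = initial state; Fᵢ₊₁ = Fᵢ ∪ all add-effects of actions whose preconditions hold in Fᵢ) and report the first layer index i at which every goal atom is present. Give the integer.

1

F0 = init (5 atoms)
F1 = F0 ∪ {above(a,c), above(a,d), above(a,f), above(c,a), above(c,d), above(d,a), above(d,c), above(d,f), above(f,a), above(f,d), ready(a), ready(d)}  (17 atoms)
goal ⊆ F1  ⇒  h_max = 1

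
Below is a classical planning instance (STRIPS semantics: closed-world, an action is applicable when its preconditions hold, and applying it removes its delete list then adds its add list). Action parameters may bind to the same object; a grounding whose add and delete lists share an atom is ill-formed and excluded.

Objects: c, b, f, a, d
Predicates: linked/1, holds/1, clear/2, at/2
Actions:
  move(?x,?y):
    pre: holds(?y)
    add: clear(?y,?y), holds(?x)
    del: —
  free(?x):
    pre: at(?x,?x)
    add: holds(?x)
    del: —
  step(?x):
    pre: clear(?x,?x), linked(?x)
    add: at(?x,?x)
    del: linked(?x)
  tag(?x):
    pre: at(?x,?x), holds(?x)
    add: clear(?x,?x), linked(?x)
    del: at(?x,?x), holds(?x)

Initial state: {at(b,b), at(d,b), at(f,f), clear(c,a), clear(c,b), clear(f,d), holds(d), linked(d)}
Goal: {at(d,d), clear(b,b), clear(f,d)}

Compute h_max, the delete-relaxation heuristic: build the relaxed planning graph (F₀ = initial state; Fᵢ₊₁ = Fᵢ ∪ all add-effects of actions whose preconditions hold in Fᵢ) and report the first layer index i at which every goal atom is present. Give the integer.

2

F0 = init (8 atoms)
F1 = F0 ∪ {clear(d,d), holds(a), holds(b), holds(c), holds(f)}  (13 atoms)
F2 = F1 ∪ {at(d,d), clear(a,a), clear(b,b), clear(c,c), clear(f,f), linked(b), linked(f)}  (20 atoms)
goal ⊆ F2  ⇒  h_max = 2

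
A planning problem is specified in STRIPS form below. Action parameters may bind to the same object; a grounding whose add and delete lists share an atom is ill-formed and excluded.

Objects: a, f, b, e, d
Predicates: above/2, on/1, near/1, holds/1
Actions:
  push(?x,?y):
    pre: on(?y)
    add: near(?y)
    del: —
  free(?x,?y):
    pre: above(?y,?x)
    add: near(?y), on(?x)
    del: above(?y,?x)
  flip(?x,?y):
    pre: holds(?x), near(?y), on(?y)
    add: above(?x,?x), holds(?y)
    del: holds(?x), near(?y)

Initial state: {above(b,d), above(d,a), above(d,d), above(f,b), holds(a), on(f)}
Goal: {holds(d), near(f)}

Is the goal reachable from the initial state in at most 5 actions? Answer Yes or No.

Yes

1. push(a,f)  →  {above(b,d), above(d,a), above(d,d), above(f,b), holds(a), near(f), on(f)}
2. free(d,d)  →  {above(b,d), above(d,a), above(f,b), holds(a), near(d), near(f), on(d), on(f)}
3. flip(a,d)  →  {above(a,a), above(b,d), above(d,a), above(f,b), holds(d), near(f), on(d), on(f)}
optimal plan length = 3; 3 ≤ 5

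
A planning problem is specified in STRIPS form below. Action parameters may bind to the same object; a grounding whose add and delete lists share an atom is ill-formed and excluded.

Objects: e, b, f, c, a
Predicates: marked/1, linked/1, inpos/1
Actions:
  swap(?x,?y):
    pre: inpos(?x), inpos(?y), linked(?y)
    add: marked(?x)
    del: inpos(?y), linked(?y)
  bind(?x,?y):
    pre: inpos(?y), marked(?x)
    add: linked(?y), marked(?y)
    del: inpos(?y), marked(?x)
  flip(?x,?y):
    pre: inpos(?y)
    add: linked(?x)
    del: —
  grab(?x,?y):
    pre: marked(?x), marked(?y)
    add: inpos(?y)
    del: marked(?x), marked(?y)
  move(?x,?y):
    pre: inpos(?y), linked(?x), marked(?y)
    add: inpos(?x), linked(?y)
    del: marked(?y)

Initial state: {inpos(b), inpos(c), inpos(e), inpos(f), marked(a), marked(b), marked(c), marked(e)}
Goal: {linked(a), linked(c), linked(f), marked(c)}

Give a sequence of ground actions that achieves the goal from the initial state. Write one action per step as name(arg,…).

bind(e,f); bind(b,c); flip(a,e)

1. bind(e,f)  →  {inpos(b), inpos(c), inpos(e), linked(f), marked(a), marked(b), marked(c), marked(f)}
2. bind(b,c)  →  {inpos(b), inpos(e), linked(c), linked(f), marked(a), marked(c), marked(f)}
3. flip(a,e)  →  {inpos(b), inpos(e), linked(a), linked(c), linked(f), marked(a), marked(c), marked(f)}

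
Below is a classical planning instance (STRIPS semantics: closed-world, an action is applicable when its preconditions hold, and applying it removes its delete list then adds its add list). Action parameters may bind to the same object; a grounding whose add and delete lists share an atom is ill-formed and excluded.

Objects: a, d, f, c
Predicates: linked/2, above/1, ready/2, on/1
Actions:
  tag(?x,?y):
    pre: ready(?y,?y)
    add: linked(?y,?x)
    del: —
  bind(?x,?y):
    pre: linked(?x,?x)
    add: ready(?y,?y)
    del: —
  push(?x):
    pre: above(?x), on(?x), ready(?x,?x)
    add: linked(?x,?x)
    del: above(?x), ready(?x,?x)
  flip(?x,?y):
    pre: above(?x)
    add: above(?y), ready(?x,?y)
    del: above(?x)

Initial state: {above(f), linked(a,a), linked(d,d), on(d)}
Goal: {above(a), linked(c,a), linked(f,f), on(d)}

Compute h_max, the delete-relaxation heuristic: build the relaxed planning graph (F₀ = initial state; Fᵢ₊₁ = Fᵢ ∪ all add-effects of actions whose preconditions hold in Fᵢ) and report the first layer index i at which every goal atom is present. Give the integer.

2

F0 = init (4 atoms)
F1 = F0 ∪ {above(a), above(c), above(d), ready(a,a), ready(c,c), ready(d,d), ready(f,a), ready(f,c), ready(f,d), ready(f,f)}  (14 atoms)
F2 = F1 ∪ {linked(a,c), linked(a,d), linked(a,f), linked(c,a), linked(c,c), linked(c,d), linked(c,f), linked(d,a), linked(d,c), linked(d,f), linked(f,a), linked(f,c), linked(f,d), linked(f,f), ready(a,c), ready(a,d), ready(a,f), ready(c,a), ready(c,d), ready(c,f), ready(d,a), ready(d,c), ready(d,f)}  (37 atoms)
goal ⊆ F2  ⇒  h_max = 2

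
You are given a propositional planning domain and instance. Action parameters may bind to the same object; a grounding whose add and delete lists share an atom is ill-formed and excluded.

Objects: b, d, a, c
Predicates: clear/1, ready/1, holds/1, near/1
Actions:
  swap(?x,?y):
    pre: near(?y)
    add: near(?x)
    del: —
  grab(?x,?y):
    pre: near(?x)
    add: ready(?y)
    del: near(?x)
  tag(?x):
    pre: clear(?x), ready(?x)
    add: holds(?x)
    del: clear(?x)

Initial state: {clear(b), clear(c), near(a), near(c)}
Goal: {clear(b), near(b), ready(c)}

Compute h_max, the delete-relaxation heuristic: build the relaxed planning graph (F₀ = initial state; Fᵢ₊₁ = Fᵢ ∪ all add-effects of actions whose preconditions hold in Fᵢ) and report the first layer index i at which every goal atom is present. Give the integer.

F0 = init (4 atoms)
F1 = F0 ∪ {near(b), near(d), ready(a), ready(b), ready(c), ready(d)}  (10 atoms)
goal ⊆ F1  ⇒  h_max = 1

1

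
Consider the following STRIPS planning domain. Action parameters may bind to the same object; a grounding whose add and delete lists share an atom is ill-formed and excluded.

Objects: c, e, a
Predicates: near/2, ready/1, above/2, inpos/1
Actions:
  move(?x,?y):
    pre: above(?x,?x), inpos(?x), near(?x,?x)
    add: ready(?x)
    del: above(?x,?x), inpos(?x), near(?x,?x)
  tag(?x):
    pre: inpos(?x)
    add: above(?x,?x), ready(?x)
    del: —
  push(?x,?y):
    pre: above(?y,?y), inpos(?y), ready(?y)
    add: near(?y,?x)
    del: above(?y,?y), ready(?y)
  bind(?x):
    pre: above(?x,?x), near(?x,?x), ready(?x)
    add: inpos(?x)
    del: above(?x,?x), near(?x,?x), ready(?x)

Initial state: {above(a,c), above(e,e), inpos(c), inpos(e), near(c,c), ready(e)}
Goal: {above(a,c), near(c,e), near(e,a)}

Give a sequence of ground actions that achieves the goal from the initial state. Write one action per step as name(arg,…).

1. tag(c)  →  {above(a,c), above(c,c), above(e,e), inpos(c), inpos(e), near(c,c), ready(c), ready(e)}
2. push(e,c)  →  {above(a,c), above(e,e), inpos(c), inpos(e), near(c,c), near(c,e), ready(e)}
3. push(a,e)  →  {above(a,c), inpos(c), inpos(e), near(c,c), near(c,e), near(e,a)}

tag(c); push(e,c); push(a,e)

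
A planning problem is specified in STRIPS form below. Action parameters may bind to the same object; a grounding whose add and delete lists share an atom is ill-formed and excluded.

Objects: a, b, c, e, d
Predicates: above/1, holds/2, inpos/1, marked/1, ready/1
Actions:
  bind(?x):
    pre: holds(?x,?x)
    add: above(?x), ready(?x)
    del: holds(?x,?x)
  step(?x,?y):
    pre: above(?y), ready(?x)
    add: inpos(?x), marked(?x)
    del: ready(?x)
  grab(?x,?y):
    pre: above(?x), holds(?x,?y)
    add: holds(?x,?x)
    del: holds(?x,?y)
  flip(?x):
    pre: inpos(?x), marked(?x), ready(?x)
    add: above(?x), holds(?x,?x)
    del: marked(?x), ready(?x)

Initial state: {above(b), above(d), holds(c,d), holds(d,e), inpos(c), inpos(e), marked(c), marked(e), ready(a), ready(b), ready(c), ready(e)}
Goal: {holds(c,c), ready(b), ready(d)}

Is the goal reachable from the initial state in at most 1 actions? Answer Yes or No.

No

1. grab(d,e)  →  {above(b), above(d), holds(c,d), holds(d,d), inpos(c), inpos(e), marked(c), marked(e), ready(a), ready(b), ready(c), ready(e)}
2. bind(d)  →  {above(b), above(d), holds(c,d), inpos(c), inpos(e), marked(c), marked(e), ready(a), ready(b), ready(c), ready(d), ready(e)}
3. flip(c)  →  {above(b), above(c), above(d), holds(c,c), holds(c,d), inpos(c), inpos(e), marked(e), ready(a), ready(b), ready(d), ready(e)}
optimal plan length = 3; 3 > 1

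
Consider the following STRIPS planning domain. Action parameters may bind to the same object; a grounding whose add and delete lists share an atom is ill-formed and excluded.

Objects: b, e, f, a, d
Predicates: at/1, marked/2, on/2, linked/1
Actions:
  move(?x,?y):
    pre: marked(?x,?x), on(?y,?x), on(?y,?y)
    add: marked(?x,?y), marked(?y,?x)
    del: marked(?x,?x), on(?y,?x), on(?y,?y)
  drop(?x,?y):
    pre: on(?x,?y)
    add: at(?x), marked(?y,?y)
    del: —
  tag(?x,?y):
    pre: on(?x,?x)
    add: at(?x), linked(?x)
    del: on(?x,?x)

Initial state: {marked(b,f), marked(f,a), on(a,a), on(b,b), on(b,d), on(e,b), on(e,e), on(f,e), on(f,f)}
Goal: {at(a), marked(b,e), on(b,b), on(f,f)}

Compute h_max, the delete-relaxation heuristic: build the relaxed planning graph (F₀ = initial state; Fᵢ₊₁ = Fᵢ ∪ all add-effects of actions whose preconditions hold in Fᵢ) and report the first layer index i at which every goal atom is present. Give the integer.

2

F0 = init (9 atoms)
F1 = F0 ∪ {at(a), at(b), at(e), at(f), linked(a), linked(b), linked(e), linked(f), marked(a,a), marked(b,b), marked(d,d), marked(e,e), marked(f,f)}  (22 atoms)
F2 = F1 ∪ {marked(b,d), marked(b,e), marked(d,b), marked(e,b), marked(e,f), marked(f,e)}  (28 atoms)
goal ⊆ F2  ⇒  h_max = 2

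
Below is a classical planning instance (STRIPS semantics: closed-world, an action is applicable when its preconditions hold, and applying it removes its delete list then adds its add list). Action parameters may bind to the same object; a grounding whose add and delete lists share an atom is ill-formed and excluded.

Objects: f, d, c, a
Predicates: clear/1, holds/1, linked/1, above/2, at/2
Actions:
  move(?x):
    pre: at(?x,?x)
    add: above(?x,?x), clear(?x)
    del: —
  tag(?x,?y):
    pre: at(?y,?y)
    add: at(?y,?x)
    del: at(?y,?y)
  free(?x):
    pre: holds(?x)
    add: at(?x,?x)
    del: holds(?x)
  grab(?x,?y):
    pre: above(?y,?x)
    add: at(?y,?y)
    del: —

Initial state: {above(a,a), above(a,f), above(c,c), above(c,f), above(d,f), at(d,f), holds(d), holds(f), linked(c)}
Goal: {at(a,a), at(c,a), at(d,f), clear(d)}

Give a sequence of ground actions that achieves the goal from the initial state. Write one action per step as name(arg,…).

1. free(d)  →  {above(a,a), above(a,f), above(c,c), above(c,f), above(d,f), at(d,d), at(d,f), holds(f), linked(c)}
2. move(d)  →  {above(a,a), above(a,f), above(c,c), above(c,f), above(d,d), above(d,f), at(d,d), at(d,f), clear(d), holds(f), linked(c)}
3. grab(f,c)  →  {above(a,a), above(a,f), above(c,c), above(c,f), above(d,d), above(d,f), at(c,c), at(d,d), at(d,f), clear(d), holds(f), linked(c)}
4. tag(a,c)  →  {above(a,a), above(a,f), above(c,c), above(c,f), above(d,d), above(d,f), at(c,a), at(d,d), at(d,f), clear(d), holds(f), linked(c)}
5. grab(f,a)  →  {above(a,a), above(a,f), above(c,c), above(c,f), above(d,d), above(d,f), at(a,a), at(c,a), at(d,d), at(d,f), clear(d), holds(f), linked(c)}

free(d); move(d); grab(f,c); tag(a,c); grab(f,a)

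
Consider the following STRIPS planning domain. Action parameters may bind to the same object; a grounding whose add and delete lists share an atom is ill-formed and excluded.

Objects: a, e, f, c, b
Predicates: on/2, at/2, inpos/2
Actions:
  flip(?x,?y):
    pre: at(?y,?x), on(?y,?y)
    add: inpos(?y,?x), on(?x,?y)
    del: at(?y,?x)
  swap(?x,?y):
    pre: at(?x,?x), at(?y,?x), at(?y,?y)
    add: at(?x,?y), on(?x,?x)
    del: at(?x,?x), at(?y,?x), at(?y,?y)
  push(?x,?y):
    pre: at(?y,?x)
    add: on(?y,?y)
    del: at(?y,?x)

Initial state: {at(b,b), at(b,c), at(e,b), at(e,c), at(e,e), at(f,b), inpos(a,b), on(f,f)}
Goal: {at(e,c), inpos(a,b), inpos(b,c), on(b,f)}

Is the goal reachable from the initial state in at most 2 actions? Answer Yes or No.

1. flip(b,f)  →  {at(b,b), at(b,c), at(e,b), at(e,c), at(e,e), inpos(a,b), inpos(f,b), on(b,f), on(f,f)}
2. swap(b,e)  →  {at(b,c), at(b,e), at(e,c), inpos(a,b), inpos(f,b), on(b,b), on(b,f), on(f,f)}
3. flip(c,b)  →  {at(b,e), at(e,c), inpos(a,b), inpos(b,c), inpos(f,b), on(b,b), on(b,f), on(c,b), on(f,f)}
optimal plan length = 3; 3 > 2

No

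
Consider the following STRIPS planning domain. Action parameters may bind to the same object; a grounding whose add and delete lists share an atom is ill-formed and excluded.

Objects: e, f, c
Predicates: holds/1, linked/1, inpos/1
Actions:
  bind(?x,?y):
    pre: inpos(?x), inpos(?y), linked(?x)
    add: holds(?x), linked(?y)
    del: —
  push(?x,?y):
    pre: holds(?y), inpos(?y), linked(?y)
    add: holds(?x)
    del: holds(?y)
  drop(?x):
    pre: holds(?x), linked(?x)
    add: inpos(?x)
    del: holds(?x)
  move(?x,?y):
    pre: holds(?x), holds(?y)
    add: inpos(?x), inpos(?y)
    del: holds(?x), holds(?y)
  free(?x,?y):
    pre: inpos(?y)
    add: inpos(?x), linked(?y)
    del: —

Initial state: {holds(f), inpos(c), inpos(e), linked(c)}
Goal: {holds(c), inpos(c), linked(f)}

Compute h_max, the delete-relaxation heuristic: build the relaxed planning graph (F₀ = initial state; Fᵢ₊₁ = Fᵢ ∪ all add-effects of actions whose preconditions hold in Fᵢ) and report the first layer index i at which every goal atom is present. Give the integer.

F0 = init (4 atoms)
F1 = F0 ∪ {holds(c), inpos(f), linked(e)}  (7 atoms)
F2 = F1 ∪ {holds(e), linked(f)}  (9 atoms)
goal ⊆ F2  ⇒  h_max = 2

2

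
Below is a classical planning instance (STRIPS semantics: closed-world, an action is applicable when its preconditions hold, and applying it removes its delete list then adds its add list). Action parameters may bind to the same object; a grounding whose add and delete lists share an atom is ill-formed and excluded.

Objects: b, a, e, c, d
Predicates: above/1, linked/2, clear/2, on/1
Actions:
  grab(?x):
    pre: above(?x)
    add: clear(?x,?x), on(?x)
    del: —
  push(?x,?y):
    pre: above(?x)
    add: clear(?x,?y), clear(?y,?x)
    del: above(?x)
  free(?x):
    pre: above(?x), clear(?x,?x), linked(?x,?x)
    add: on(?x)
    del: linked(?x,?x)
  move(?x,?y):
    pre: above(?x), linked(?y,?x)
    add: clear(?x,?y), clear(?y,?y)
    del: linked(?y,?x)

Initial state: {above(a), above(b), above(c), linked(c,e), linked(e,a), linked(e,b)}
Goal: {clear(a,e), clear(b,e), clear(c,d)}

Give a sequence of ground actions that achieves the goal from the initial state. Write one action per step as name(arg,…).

push(b,e); push(a,e); push(c,d)

1. push(b,e)  →  {above(a), above(c), clear(b,e), clear(e,b), linked(c,e), linked(e,a), linked(e,b)}
2. push(a,e)  →  {above(c), clear(a,e), clear(b,e), clear(e,a), clear(e,b), linked(c,e), linked(e,a), linked(e,b)}
3. push(c,d)  →  {clear(a,e), clear(b,e), clear(c,d), clear(d,c), clear(e,a), clear(e,b), linked(c,e), linked(e,a), linked(e,b)}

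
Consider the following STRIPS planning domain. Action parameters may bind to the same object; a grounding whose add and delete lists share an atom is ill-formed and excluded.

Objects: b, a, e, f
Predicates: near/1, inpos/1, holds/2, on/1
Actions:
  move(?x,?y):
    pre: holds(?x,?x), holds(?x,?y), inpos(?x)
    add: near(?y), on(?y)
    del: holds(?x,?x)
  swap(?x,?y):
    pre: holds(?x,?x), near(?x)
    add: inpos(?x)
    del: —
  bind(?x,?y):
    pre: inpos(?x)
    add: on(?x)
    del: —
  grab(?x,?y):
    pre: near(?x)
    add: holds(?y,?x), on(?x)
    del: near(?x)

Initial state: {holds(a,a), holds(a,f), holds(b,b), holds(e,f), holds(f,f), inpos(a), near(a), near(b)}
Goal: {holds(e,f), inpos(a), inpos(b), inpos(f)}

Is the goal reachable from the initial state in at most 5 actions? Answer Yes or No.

Yes

1. move(a,f)  →  {holds(a,f), holds(b,b), holds(e,f), holds(f,f), inpos(a), near(a), near(b), near(f), on(f)}
2. swap(b,b)  →  {holds(a,f), holds(b,b), holds(e,f), holds(f,f), inpos(a), inpos(b), near(a), near(b), near(f), on(f)}
3. swap(f,b)  →  {holds(a,f), holds(b,b), holds(e,f), holds(f,f), inpos(a), inpos(b), inpos(f), near(a), near(b), near(f), on(f)}
optimal plan length = 3; 3 ≤ 5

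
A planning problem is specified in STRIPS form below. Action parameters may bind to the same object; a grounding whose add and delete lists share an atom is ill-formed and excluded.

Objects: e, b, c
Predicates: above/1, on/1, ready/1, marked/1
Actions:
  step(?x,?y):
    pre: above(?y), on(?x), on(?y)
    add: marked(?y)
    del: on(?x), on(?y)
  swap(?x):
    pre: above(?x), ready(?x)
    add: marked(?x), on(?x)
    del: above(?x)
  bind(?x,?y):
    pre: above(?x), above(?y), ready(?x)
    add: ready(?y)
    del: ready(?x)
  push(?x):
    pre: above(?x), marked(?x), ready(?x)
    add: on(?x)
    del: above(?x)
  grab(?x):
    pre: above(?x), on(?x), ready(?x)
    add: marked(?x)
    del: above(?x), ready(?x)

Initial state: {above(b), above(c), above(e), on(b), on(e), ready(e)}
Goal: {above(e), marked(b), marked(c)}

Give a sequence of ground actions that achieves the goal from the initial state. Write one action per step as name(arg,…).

step(e,b); bind(e,c); swap(c)

1. step(e,b)  →  {above(b), above(c), above(e), marked(b), ready(e)}
2. bind(e,c)  →  {above(b), above(c), above(e), marked(b), ready(c)}
3. swap(c)  →  {above(b), above(e), marked(b), marked(c), on(c), ready(c)}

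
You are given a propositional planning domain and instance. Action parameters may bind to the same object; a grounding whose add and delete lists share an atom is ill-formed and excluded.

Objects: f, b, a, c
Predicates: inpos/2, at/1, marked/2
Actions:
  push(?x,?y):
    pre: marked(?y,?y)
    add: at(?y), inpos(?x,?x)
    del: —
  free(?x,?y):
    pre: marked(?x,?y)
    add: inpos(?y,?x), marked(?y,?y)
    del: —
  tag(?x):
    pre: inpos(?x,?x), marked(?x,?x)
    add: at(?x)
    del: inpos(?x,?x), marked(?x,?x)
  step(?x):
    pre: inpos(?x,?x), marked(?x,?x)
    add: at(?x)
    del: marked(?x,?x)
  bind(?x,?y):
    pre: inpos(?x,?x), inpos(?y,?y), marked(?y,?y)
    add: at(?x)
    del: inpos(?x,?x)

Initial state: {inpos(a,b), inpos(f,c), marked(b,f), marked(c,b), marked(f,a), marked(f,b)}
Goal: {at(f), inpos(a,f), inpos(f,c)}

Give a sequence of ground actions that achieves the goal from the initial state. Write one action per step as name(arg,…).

free(f,a); free(b,f); push(f,f)

1. free(f,a)  →  {inpos(a,b), inpos(a,f), inpos(f,c), marked(a,a), marked(b,f), marked(c,b), marked(f,a), marked(f,b)}
2. free(b,f)  →  {inpos(a,b), inpos(a,f), inpos(f,b), inpos(f,c), marked(a,a), marked(b,f), marked(c,b), marked(f,a), marked(f,b), marked(f,f)}
3. push(f,f)  →  {at(f), inpos(a,b), inpos(a,f), inpos(f,b), inpos(f,c), inpos(f,f), marked(a,a), marked(b,f), marked(c,b), marked(f,a), marked(f,b), marked(f,f)}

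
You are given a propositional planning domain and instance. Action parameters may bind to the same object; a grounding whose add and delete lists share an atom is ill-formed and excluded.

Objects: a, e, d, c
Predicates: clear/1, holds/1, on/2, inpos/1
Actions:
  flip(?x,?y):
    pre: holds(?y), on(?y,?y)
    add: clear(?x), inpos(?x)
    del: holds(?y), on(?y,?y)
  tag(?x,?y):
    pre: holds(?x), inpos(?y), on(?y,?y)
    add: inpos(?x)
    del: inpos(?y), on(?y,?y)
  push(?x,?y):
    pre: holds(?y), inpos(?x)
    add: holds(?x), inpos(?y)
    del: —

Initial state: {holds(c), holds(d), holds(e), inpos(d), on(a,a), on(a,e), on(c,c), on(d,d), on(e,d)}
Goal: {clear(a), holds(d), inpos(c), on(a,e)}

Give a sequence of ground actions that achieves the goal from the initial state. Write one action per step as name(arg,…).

1. flip(a,d)  →  {clear(a), holds(c), holds(e), inpos(a), inpos(d), on(a,a), on(a,e), on(c,c), on(e,d)}
2. push(d,c)  →  {clear(a), holds(c), holds(d), holds(e), inpos(a), inpos(c), inpos(d), on(a,a), on(a,e), on(c,c), on(e,d)}

flip(a,d); push(d,c)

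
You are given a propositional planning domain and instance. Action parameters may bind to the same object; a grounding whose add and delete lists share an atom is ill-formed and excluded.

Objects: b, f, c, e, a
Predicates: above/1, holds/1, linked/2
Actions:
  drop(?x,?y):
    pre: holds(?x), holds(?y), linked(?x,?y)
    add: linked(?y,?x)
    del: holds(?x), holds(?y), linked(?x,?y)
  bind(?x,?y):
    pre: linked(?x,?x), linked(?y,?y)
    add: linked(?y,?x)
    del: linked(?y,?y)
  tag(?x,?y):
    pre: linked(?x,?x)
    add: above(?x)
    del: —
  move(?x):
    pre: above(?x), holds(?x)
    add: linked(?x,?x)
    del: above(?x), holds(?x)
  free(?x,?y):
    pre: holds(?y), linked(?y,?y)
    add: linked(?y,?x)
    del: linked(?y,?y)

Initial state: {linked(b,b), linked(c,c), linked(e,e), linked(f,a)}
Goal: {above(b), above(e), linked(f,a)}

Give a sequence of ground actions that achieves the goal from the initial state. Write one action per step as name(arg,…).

tag(b,b); tag(e,b)

1. tag(b,b)  →  {above(b), linked(b,b), linked(c,c), linked(e,e), linked(f,a)}
2. tag(e,b)  →  {above(b), above(e), linked(b,b), linked(c,c), linked(e,e), linked(f,a)}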